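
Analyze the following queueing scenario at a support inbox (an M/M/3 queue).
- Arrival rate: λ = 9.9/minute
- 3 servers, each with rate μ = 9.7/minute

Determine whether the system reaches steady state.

Stability requires ρ = λ/(cμ) < 1
ρ = 9.9/(3 × 9.7) = 9.9/29.10 = 0.3402
Since 0.3402 < 1, the system is STABLE.
The servers are busy 34.02% of the time.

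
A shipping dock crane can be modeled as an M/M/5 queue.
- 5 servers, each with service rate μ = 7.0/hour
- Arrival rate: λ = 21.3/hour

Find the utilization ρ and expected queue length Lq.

Traffic intensity: ρ = λ/(cμ) = 21.3/(5×7.0) = 0.6086
Since ρ = 0.6086 < 1, system is stable.
Offered load a = λ/μ = cρ = 21.3/7.0 = 3.0429
P₀ = [ Σₙ₌₀^4 aⁿ/n! + a^5/(5!(1-ρ)) ]⁻¹
Σ = a^0/0! + a^1/1! + a^2/2! + a^3/3! + a^4/4! = 1.0000 + 3.0429 + 4.6295 + 4.6956 + 3.5720 = 16.9400
a^5/(5!(1-ρ)) = 260.8602/(120 × 0.39143) = 5.5536
P₀ = 1/(16.9400 + 5.5536) = 0.04446
Lq = P₀·a^5·ρ / (5!(1-ρ)²) = 0.04446 × 260.8602 × 0.6086 / (120 × 0.1532) = 0.3839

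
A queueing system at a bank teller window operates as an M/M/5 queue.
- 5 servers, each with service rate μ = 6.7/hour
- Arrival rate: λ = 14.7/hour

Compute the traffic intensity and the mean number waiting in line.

Traffic intensity: ρ = λ/(cμ) = 14.7/(5×6.7) = 0.4388
Since ρ = 0.4388 < 1, system is stable.
Offered load a = λ/μ = cρ = 14.7/6.7 = 2.1940
P₀ = [ Σₙ₌₀^4 aⁿ/n! + a^5/(5!(1-ρ)) ]⁻¹
Σ = a^0/0! + a^1/1! + a^2/2! + a^3/3! + a^4/4! = 1.0000 + 2.1940 + 2.4069 + 1.7603 + 0.9655 = 8.3267
a^5/(5!(1-ρ)) = 50.8408/(120 × 0.56119) = 0.7550
P₀ = 1/(8.3267 + 0.7550) = 0.1101
Lq = P₀·a^5·ρ / (5!(1-ρ)²) = 0.1101 × 50.8408 × 0.4388 / (120 × 0.3149) = 0.06500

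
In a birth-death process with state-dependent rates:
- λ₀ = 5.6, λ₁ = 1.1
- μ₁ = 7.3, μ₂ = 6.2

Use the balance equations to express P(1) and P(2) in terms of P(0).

Balance equations:
State 0: λ₀P₀ = μ₁P₁ → P₁ = (λ₀/μ₁)P₀ = (5.6/7.3)P₀ = 0.7671P₀
State 1: P₂ = (λ₀λ₁)/(μ₁μ₂)P₀ = (5.6×1.1)/(7.3×6.2)P₀ = 0.1361P₀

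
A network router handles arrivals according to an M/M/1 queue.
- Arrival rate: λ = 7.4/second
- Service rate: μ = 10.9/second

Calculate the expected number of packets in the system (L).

ρ = λ/μ = 7.4/10.9 = 0.6789
For M/M/1: L = λ/(μ-λ)
L = 7.4/(10.9-7.4) = 7.4/3.50
L = 2.1143 packets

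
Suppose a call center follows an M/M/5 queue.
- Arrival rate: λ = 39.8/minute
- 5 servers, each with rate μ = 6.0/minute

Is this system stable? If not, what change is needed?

Stability requires ρ = λ/(cμ) < 1
ρ = 39.8/(5 × 6.0) = 39.8/30.00 = 1.3267
Since 1.3267 ≥ 1, the system is UNSTABLE.
Need c > λ/μ = 39.8/6.0 = 6.63.
Minimum servers needed: c = 7.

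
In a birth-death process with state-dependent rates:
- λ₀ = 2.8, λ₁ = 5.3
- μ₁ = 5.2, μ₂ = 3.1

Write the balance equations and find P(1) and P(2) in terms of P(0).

Balance equations:
State 0: λ₀P₀ = μ₁P₁ → P₁ = (λ₀/μ₁)P₀ = (2.8/5.2)P₀ = 0.5385P₀
State 1: P₂ = (λ₀λ₁)/(μ₁μ₂)P₀ = (2.8×5.3)/(5.2×3.1)P₀ = 0.9206P₀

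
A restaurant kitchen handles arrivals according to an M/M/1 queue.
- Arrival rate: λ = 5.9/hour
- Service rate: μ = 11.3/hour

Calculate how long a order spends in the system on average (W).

First, compute utilization: ρ = λ/μ = 5.9/11.3 = 0.5221
For M/M/1: W = 1/(μ-λ)
W = 1/(11.3-5.9) = 1/5.40
W = 0.1852 hours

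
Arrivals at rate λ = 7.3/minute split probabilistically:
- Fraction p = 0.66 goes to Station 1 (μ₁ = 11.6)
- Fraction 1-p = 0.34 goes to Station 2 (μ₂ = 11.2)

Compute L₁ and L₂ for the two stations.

Effective rates: λ₁ = 7.3×0.66 = 4.818, λ₂ = 7.3×0.34 = 2.482
Station 1: ρ₁ = 4.818/11.6 = 0.41534, L₁ = ρ₁/(1-ρ₁) = 0.41534/(1-0.41534) = 0.7104
Station 2: ρ₂ = 2.482/11.2 = 0.2216, L₂ = ρ₂/(1-ρ₂) = 0.2216/(1-0.2216) = 0.2847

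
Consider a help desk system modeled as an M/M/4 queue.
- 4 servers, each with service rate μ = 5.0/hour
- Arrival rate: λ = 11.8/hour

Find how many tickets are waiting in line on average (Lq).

Traffic intensity: ρ = λ/(cμ) = 11.8/(4×5.0) = 0.5900
Since ρ = 0.5900 < 1, system is stable.
Offered load a = λ/μ = cρ = 11.8/5.0 = 2.3600
P₀ = [ Σₙ₌₀^3 aⁿ/n! + a^4/(4!(1-ρ)) ]⁻¹
Σ = a^0/0! + a^1/1! + a^2/2! + a^3/3! = 1.0000 + 2.3600 + 2.7848 + 2.1907 = 8.3355
a^4/(4!(1-ρ)) = 31.0204/(24 × 0.4100) = 3.1525
P₀ = 1/(8.3355 + 3.1525) = 0.08705
Lq = P₀·a^4·ρ / (4!(1-ρ)²) = 0.08705 × 31.0204 × 0.5900 / (24 × 0.1681) = 0.3949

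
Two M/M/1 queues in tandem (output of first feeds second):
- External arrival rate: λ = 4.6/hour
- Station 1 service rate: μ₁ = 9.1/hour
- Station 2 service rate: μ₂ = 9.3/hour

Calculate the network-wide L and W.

By Jackson's theorem, each station behaves as independent M/M/1.
Station 1: ρ₁ = 4.6/9.1 = 0.5055, L₁ = ρ₁/(1-ρ₁) = λ/(μ₁-λ) = 4.6/4.50 = 1.0222
Station 2: ρ₂ = 4.6/9.3 = 0.4946, L₂ = ρ₂/(1-ρ₂) = λ/(μ₂-λ) = 4.6/4.70 = 0.9787
Total: L = L₁ + L₂ = 1.0222 + 0.9787 = 2.0009
W = L/λ = 2.0009/4.6 = 0.4350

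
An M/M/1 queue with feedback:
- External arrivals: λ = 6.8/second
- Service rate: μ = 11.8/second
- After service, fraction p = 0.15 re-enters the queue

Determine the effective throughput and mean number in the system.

Effective arrival rate: λ_eff = λ/(1-p) = 6.8/(1-0.15) = 6.8/0.85 = 8.0000
ρ = λ_eff/μ = 8.0000/11.8 = 0.67797
L = ρ/(1-ρ) = 0.67797/(1-0.67797) = 2.1053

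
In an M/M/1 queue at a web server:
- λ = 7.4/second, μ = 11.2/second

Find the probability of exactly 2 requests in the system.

ρ = λ/μ = 7.4/11.2 = 0.6607
P(n) = (1-ρ)ρⁿ
P(2) = (1-0.6607) × 0.6607^2
P(2) = 0.3393 × 0.4365
P(2) = 0.1481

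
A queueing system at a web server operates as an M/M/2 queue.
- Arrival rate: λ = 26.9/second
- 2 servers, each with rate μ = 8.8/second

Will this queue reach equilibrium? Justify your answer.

Stability requires ρ = λ/(cμ) < 1
ρ = 26.9/(2 × 8.8) = 26.9/17.60 = 1.5284
Since 1.5284 ≥ 1, the system is UNSTABLE.
Need c > λ/μ = 26.9/8.8 = 3.06.
Minimum servers needed: c = 4.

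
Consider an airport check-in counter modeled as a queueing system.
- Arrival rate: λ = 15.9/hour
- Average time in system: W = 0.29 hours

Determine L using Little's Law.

Little's Law: L = λW
L = 15.9 × 0.29 = 4.6110 passengers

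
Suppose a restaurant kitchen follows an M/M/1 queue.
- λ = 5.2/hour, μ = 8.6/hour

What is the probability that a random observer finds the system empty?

ρ = λ/μ = 5.2/8.6 = 0.6047
P(0) = 1 - ρ = 1 - 0.6047 = 0.3953
The server is idle 39.53% of the time.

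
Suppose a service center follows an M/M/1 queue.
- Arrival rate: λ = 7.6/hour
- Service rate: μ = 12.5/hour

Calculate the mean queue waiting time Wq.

First, compute utilization: ρ = λ/μ = 7.6/12.5 = 0.6080
For M/M/1: Wq = λ/(μ(μ-λ))
Wq = 7.6/(12.5 × (12.5-7.6))
Wq = 7.6/(12.5 × 4.90)
Wq = 0.1241 hours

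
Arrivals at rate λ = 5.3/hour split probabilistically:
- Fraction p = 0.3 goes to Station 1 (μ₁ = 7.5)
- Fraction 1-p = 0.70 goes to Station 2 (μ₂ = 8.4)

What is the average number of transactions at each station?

Effective rates: λ₁ = 5.3×0.3 = 1.59, λ₂ = 5.3×0.70 = 3.71
Station 1: ρ₁ = 1.59/7.5 = 0.2120, L₁ = ρ₁/(1-ρ₁) = 0.2120/(1-0.2120) = 0.2690
Station 2: ρ₂ = 3.71/8.4 = 0.441667, L₂ = ρ₂/(1-ρ₂) = 0.441667/(1-0.441667) = 0.7910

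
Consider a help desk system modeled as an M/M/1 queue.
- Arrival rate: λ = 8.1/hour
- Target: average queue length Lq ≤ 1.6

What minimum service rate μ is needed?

For M/M/1: Lq = λ²/(μ(μ-λ))
Need Lq ≤ 1.6, i.e. μ(μ-λ) ≥ λ²/1.6
μ² - 8.1μ - 65.61/1.6 ≥ 0  →  μ² - 8.1μ - 41.00625 ≥ 0
Quadratic formula (positive root): μ = [λ + √(λ² + 4×41.00625)]/2
Discriminant: 65.61 + 4×41.00625 = 229.6350, √229.6350 = 15.1537
μ ≥ (8.1 + 15.1537)/2 = 11.6269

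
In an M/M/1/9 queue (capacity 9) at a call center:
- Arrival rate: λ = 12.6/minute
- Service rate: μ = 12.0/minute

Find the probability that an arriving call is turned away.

ρ = λ/μ = 12.6/12.0 = 1.0500
P₀ = (1-ρ)/(1-ρ^(K+1)) = (1-1.0500)/(1-1.0500^10) = -0.05000/-0.6289 = 0.07950
P_K = P₀×ρ^K = 0.07950 × 1.0500^9 = 0.07950 × 1.5513 = 0.1233
Blocking probability = 12.33%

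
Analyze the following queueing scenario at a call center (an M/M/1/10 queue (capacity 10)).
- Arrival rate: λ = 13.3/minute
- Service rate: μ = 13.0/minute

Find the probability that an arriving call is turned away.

ρ = λ/μ = 13.3/13.0 = 1.02308
P₀ = (1-ρ)/(1-ρ^(K+1)) = (1-1.02308)/(1-1.02308^11) = -0.02308/-0.2853 = 0.08090
P_K = P₀×ρ^K = 0.08090 × 1.02308^10 = 0.08090 × 1.2563 = 0.1016
Blocking probability = 10.16%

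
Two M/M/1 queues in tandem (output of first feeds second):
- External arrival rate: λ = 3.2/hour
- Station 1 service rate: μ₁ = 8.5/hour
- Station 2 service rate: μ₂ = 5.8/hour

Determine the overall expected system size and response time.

By Jackson's theorem, each station behaves as independent M/M/1.
Station 1: ρ₁ = 3.2/8.5 = 0.3765, L₁ = ρ₁/(1-ρ₁) = λ/(μ₁-λ) = 3.2/5.30 = 0.603774
Station 2: ρ₂ = 3.2/5.8 = 0.5517, L₂ = ρ₂/(1-ρ₂) = λ/(μ₂-λ) = 3.2/2.60 = 1.23077
Total: L = L₁ + L₂ = 0.603774 + 1.23077 = 1.8345
W = L/λ = 1.8345/3.2 = 0.5733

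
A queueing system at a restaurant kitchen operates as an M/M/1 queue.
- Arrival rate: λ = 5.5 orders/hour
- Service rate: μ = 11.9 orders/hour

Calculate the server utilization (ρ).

Server utilization: ρ = λ/μ
ρ = 5.5/11.9 = 0.4622
The server is busy 46.22% of the time.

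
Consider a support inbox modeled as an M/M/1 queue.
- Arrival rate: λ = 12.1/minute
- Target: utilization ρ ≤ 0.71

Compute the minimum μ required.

ρ = λ/μ, so μ = λ/ρ
μ ≥ 12.1/0.71 = 17.0423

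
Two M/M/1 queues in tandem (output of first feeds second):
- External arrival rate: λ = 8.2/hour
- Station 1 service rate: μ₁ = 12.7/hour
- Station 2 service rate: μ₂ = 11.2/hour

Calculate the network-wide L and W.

By Jackson's theorem, each station behaves as independent M/M/1.
Station 1: ρ₁ = 8.2/12.7 = 0.6457, L₁ = ρ₁/(1-ρ₁) = λ/(μ₁-λ) = 8.2/4.50 = 1.82222
Station 2: ρ₂ = 8.2/11.2 = 0.7321, L₂ = ρ₂/(1-ρ₂) = λ/(μ₂-λ) = 8.2/3.00 = 2.73333
Total: L = L₁ + L₂ = 1.82222 + 2.73333 = 4.5556
W = L/λ = 4.5556/8.2 = 0.5556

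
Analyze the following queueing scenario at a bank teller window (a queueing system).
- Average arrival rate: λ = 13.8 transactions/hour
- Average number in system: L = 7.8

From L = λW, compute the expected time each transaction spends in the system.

Little's Law: L = λW, so W = L/λ
W = 7.8/13.8 = 0.5652 hours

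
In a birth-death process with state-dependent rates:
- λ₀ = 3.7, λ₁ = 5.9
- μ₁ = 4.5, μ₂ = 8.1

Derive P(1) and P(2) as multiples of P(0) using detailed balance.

Balance equations:
State 0: λ₀P₀ = μ₁P₁ → P₁ = (λ₀/μ₁)P₀ = (3.7/4.5)P₀ = 0.8222P₀
State 1: P₂ = (λ₀λ₁)/(μ₁μ₂)P₀ = (3.7×5.9)/(4.5×8.1)P₀ = 0.5989P₀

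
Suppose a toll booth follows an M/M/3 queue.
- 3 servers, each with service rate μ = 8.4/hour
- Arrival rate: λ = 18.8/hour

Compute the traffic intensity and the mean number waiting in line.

Traffic intensity: ρ = λ/(cμ) = 18.8/(3×8.4) = 0.7460
Since ρ = 0.7460 < 1, system is stable.
Offered load a = λ/μ = cρ = 18.8/8.4 = 2.2381
P₀ = [ Σₙ₌₀^2 aⁿ/n! + a^3/(3!(1-ρ)) ]⁻¹
Σ = a^0/0! + a^1/1! + a^2/2! = 1.0000 + 2.2381 + 2.5045 = 5.7426
a^3/(3!(1-ρ)) = 11.2108/(6 × 0.253968) = 7.3571
P₀ = 1/(5.7426 + 7.3571) = 0.07634
Lq = P₀·a^3·ρ / (3!(1-ρ)²) = 0.076338 × 11.2108 × 0.74603 / (6 × 0.064500) = 1.6498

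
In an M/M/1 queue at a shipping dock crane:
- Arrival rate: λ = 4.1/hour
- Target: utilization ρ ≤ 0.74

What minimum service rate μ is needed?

ρ = λ/μ, so μ = λ/ρ
μ ≥ 4.1/0.74 = 5.5405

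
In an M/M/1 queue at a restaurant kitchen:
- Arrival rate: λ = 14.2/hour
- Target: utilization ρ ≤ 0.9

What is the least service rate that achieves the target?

ρ = λ/μ, so μ = λ/ρ
μ ≥ 14.2/0.9 = 15.7778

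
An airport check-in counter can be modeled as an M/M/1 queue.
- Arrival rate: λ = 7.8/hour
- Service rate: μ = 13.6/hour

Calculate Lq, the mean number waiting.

ρ = λ/μ = 7.8/13.6 = 0.5735
For M/M/1: Lq = λ²/(μ(μ-λ))
Lq = 60.84/(13.6 × 5.80)
Lq = 0.7713 passengers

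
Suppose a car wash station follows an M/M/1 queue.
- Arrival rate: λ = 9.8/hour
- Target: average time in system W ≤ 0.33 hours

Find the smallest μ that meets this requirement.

For M/M/1: W = 1/(μ-λ)
Need W ≤ 0.33, so 1/(μ-λ) ≤ 0.33
μ - λ ≥ 1/0.33 = 3.0303
μ ≥ 9.8 + 3.0303 = 12.8303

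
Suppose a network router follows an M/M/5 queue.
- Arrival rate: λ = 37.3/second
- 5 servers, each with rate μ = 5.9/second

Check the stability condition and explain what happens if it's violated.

Stability requires ρ = λ/(cμ) < 1
ρ = 37.3/(5 × 5.9) = 37.3/29.50 = 1.2644
Since 1.2644 ≥ 1, the system is UNSTABLE.
Need c > λ/μ = 37.3/5.9 = 6.32.
Minimum servers needed: c = 7.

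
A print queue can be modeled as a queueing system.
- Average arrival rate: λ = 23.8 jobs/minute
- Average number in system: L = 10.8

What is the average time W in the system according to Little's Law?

Little's Law: L = λW, so W = L/λ
W = 10.8/23.8 = 0.4538 minutes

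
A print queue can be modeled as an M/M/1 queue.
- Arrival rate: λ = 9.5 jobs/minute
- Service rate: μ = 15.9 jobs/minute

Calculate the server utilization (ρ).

Server utilization: ρ = λ/μ
ρ = 9.5/15.9 = 0.5975
The server is busy 59.75% of the time.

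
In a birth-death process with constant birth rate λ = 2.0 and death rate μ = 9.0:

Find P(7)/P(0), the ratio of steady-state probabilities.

For constant rates: P(n)/P(0) = (λ/μ)^n
P(7)/P(0) = (2.0/9.0)^7 = 0.22222^7 = 0.00002676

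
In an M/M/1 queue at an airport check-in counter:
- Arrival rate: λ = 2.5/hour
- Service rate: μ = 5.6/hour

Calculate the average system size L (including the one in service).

ρ = λ/μ = 2.5/5.6 = 0.4464
For M/M/1: L = λ/(μ-λ)
L = 2.5/(5.6-2.5) = 2.5/3.10
L = 0.8065 passengers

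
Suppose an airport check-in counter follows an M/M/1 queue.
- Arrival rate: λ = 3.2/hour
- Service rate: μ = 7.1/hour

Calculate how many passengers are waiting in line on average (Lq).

ρ = λ/μ = 3.2/7.1 = 0.4507
For M/M/1: Lq = λ²/(μ(μ-λ))
Lq = 10.24/(7.1 × 3.90)
Lq = 0.3698 passengers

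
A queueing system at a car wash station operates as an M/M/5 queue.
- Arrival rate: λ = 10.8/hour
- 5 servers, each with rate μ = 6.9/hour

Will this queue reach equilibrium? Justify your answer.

Stability requires ρ = λ/(cμ) < 1
ρ = 10.8/(5 × 6.9) = 10.8/34.50 = 0.3130
Since 0.3130 < 1, the system is STABLE.
The servers are busy 31.30% of the time.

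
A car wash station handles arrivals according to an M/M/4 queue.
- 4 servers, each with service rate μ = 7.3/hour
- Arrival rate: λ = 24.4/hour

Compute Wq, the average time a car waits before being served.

Traffic intensity: ρ = λ/(cμ) = 24.4/(4×7.3) = 0.8356
Since ρ = 0.8356 < 1, system is stable.
Offered load a = λ/μ = cρ = 24.4/7.3 = 3.3425
P₀ = [ Σₙ₌₀^3 aⁿ/n! + a^4/(4!(1-ρ)) ]⁻¹
Σ = a^0/0! + a^1/1! + a^2/2! + a^3/3! = 1.0000 + 3.3425 + 5.5860 + 6.2237 = 16.1522
a^4/(4!(1-ρ)) = 124.8153/(24 × 0.1643836) = 31.6372
P₀ = 1/(16.1522 + 31.6372) = 0.02093
Lq = P₀·a^4·ρ / (4!(1-ρ)²) = 0.020925 × 124.8153 × 0.83562 / (24 × 0.027022) = 3.3652
Wq = Lq/λ = 3.3652/24.4 = 0.1379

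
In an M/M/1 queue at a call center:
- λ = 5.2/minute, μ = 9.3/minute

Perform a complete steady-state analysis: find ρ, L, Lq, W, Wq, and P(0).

Step 1: ρ = λ/μ = 5.2/9.3 = 0.5591
Step 2: L = λ/(μ-λ) = 5.2/4.10 = 1.2683
Step 3: Lq = λ²/(μ(μ-λ)) = 27.04/(9.3×4.10) = 0.7092
Step 4: W = 1/(μ-λ) = 1/4.10 = 0.2439
Step 5: Wq = λ/(μ(μ-λ)) = 5.2/(9.3×4.10) = 0.1364
Step 6: P(0) = 1-ρ = 0.4409
Verify: L = λW = 5.2×0.2439 = 1.2683 ✔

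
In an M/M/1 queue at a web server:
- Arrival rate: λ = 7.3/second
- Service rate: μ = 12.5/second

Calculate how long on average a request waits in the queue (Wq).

First, compute utilization: ρ = λ/μ = 7.3/12.5 = 0.5840
For M/M/1: Wq = λ/(μ(μ-λ))
Wq = 7.3/(12.5 × (12.5-7.3))
Wq = 7.3/(12.5 × 5.20)
Wq = 0.1123 seconds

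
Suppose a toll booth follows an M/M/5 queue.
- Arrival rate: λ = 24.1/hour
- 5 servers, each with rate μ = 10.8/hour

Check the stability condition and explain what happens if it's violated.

Stability requires ρ = λ/(cμ) < 1
ρ = 24.1/(5 × 10.8) = 24.1/54.00 = 0.4463
Since 0.4463 < 1, the system is STABLE.
The servers are busy 44.63% of the time.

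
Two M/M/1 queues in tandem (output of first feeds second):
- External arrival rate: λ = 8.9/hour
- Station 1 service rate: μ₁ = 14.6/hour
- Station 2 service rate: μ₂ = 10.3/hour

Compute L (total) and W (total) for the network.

By Jackson's theorem, each station behaves as independent M/M/1.
Station 1: ρ₁ = 8.9/14.6 = 0.6096, L₁ = ρ₁/(1-ρ₁) = λ/(μ₁-λ) = 8.9/5.70 = 1.5614
Station 2: ρ₂ = 8.9/10.3 = 0.8641, L₂ = ρ₂/(1-ρ₂) = λ/(μ₂-λ) = 8.9/1.40 = 6.3571
Total: L = L₁ + L₂ = 1.5614 + 6.3571 = 7.9185
W = L/λ = 7.9185/8.9 = 0.8897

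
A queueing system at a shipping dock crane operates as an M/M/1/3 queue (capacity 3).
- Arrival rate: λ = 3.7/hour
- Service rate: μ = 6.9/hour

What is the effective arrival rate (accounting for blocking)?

ρ = λ/μ = 3.7/6.9 = 0.53623
P₀ = (1-ρ)/(1-ρ^(K+1)) = (1-0.53623)/(1-0.53623^4) = 0.4638/0.9173 = 0.5056
P_K = P₀×ρ^K = 0.50557 × 0.53623^3 = 0.50557 × 0.15419 = 0.07795
λ_eff = λ(1-P_K) = 3.7 × (1 - 0.07795) = 3.7 × 0.92205 = 3.4116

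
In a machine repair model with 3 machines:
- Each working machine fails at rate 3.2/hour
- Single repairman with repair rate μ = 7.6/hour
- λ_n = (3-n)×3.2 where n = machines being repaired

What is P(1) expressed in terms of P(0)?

P(1)/P(0) = ∏_{i=0}^{1-1} λ_i/μ_{i+1}
= (3-0)×3.2/7.6
= 1.2632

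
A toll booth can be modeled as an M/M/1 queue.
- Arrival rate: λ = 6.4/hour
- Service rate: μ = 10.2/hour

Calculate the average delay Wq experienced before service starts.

First, compute utilization: ρ = λ/μ = 6.4/10.2 = 0.6275
For M/M/1: Wq = λ/(μ(μ-λ))
Wq = 6.4/(10.2 × (10.2-6.4))
Wq = 6.4/(10.2 × 3.80)
Wq = 0.1651 hours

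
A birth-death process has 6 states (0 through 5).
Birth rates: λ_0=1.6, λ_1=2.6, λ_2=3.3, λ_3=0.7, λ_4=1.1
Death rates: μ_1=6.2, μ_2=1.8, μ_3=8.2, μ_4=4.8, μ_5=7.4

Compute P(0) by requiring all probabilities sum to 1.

Ratios P(n)/P(0) = (λ₀···λₙ₋₁)/(μ₁···μₙ):
P(1)/P(0) = (1.6)/(6.2) = 0.2581
P(2)/P(0) = (1.6×2.6)/(6.2×1.8) = 0.3728
P(3)/P(0) = (1.6×2.6×3.3)/(6.2×1.8×8.2) = 0.1500
P(4)/P(0) = (1.6×2.6×3.3×0.7)/(6.2×1.8×8.2×4.8) = 0.02188
P(5)/P(0) = (1.6×2.6×3.3×0.7×1.1)/(6.2×1.8×8.2×4.8×7.4) = 0.003252

Normalization: ∑ P(n) = 1
P(0) × (1.0000 + 0.2581 + 0.3728 + 0.1500 + 0.02188 + 0.003252) = 1
P(0) × 1.8060 = 1
P(0) = 1/1.8060 = 0.5537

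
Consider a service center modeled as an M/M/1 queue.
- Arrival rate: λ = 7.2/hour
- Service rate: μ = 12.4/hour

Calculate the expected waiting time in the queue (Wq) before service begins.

First, compute utilization: ρ = λ/μ = 7.2/12.4 = 0.5806
For M/M/1: Wq = λ/(μ(μ-λ))
Wq = 7.2/(12.4 × (12.4-7.2))
Wq = 7.2/(12.4 × 5.20)
Wq = 0.1117 hours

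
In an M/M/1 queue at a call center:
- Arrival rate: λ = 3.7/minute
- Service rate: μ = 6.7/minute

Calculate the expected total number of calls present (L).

ρ = λ/μ = 3.7/6.7 = 0.5522
For M/M/1: L = λ/(μ-λ)
L = 3.7/(6.7-3.7) = 3.7/3.00
L = 1.2333 calls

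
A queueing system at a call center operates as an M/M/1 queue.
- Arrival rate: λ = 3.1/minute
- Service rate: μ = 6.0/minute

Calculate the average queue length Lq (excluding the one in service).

ρ = λ/μ = 3.1/6.0 = 0.5167
For M/M/1: Lq = λ²/(μ(μ-λ))
Lq = 9.61/(6.0 × 2.90)
Lq = 0.5523 calls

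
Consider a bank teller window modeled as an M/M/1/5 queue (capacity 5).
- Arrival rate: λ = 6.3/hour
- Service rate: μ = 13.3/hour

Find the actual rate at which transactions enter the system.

ρ = λ/μ = 6.3/13.3 = 0.47368
P₀ = (1-ρ)/(1-ρ^(K+1)) = (1-0.47368)/(1-0.47368^6) = 0.5263/0.9887 = 0.5323
P_K = P₀×ρ^K = 0.53233 × 0.47368^5 = 0.53233 × 0.023847 = 0.01269
λ_eff = λ(1-P_K) = 6.3 × (1 - 0.012695) = 6.3 × 0.9873 = 6.2200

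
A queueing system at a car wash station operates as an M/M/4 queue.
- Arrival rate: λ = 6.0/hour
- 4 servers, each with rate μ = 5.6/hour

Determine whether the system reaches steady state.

Stability requires ρ = λ/(cμ) < 1
ρ = 6.0/(4 × 5.6) = 6.0/22.40 = 0.2679
Since 0.2679 < 1, the system is STABLE.
The servers are busy 26.79% of the time.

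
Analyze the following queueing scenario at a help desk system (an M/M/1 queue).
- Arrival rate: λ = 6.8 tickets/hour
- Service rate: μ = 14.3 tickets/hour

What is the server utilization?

Server utilization: ρ = λ/μ
ρ = 6.8/14.3 = 0.4755
The server is busy 47.55% of the time.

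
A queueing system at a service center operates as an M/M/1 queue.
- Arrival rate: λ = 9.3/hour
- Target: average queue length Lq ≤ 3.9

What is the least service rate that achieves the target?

For M/M/1: Lq = λ²/(μ(μ-λ))
Need Lq ≤ 3.9, i.e. μ(μ-λ) ≥ λ²/3.9
μ² - 9.3μ - 86.49/3.9 ≥ 0  →  μ² - 9.3μ - 22.17692 ≥ 0
Quadratic formula (positive root): μ = [λ + √(λ² + 4×22.17692)]/2
Discriminant: 86.49 + 4×22.17692 = 175.1977, √175.1977 = 13.2362
μ ≥ (9.3 + 13.2362)/2 = 11.2681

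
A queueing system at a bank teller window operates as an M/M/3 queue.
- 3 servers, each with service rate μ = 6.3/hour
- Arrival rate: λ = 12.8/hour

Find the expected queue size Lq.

Traffic intensity: ρ = λ/(cμ) = 12.8/(3×6.3) = 0.6772
Since ρ = 0.6772 < 1, system is stable.
Offered load a = λ/μ = cρ = 12.8/6.3 = 2.0317
P₀ = [ Σₙ₌₀^2 aⁿ/n! + a^3/(3!(1-ρ)) ]⁻¹
Σ = a^0/0! + a^1/1! + a^2/2! = 1.0000 + 2.0317 + 2.0640 = 5.0957
a^3/(3!(1-ρ)) = 8.3870/(6 × 0.32275) = 4.3310
P₀ = 1/(5.0957 + 4.3310) = 0.1061
Lq = P₀·a^3·ρ / (3!(1-ρ)²) = 0.106081 × 8.38703 × 0.677249 / (6 × 0.104168) = 0.9641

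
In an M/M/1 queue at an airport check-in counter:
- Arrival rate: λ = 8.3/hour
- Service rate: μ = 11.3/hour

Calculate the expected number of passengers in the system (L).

ρ = λ/μ = 8.3/11.3 = 0.7345
For M/M/1: L = λ/(μ-λ)
L = 8.3/(11.3-8.3) = 8.3/3.00
L = 2.7667 passengers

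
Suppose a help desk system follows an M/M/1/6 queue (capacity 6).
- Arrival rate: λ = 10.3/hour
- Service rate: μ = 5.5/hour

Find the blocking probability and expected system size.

ρ = λ/μ = 10.3/5.5 = 1.8727
P₀ = (1-ρ)/(1-ρ^(K+1)) = (1-1.8727)/(1-1.8727^7) = -0.8727/-79.7751 = 0.01094
P_K = P₀×ρ^K = 0.01094 × 1.8727^6 = 0.01094 × 43.1330 = 0.4719
Blocking probability P_6 = 0.4719 (47.19%)
L = ρ[1 - (K+1)ρ^K + Kρ^(K+1)] / [(1-ρ)(1-ρ^(K+1))]
L = 1.8727 × (1 - 7×43.1330 + 6×80.7751) / ((1 - 1.8727) × (1 - 80.7751)) = 4.9419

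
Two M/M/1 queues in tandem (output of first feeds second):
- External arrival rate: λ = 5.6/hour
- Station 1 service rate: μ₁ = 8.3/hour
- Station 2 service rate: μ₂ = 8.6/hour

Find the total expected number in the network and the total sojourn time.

By Jackson's theorem, each station behaves as independent M/M/1.
Station 1: ρ₁ = 5.6/8.3 = 0.6747, L₁ = ρ₁/(1-ρ₁) = λ/(μ₁-λ) = 5.6/2.70 = 2.07407
Station 2: ρ₂ = 5.6/8.6 = 0.6512, L₂ = ρ₂/(1-ρ₂) = λ/(μ₂-λ) = 5.6/3.00 = 1.86667
Total: L = L₁ + L₂ = 2.07407 + 1.86667 = 3.9407
W = L/λ = 3.9407/5.6 = 0.7037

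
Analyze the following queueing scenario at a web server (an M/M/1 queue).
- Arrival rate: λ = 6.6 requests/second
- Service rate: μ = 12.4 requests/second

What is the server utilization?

Server utilization: ρ = λ/μ
ρ = 6.6/12.4 = 0.5323
The server is busy 53.23% of the time.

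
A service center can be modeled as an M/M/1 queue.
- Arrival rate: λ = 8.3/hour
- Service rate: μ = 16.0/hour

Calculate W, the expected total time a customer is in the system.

First, compute utilization: ρ = λ/μ = 8.3/16.0 = 0.5188
For M/M/1: W = 1/(μ-λ)
W = 1/(16.0-8.3) = 1/7.70
W = 0.1299 hours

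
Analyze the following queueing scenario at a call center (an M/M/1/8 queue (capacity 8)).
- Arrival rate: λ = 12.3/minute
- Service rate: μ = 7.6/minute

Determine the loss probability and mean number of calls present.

ρ = λ/μ = 12.3/7.6 = 1.61842
P₀ = (1-ρ)/(1-ρ^(K+1)) = (1-1.61842)/(1-1.61842^9) = -0.6184/-75.1765 = 0.008226
P_K = P₀×ρ^K = 0.008226 × 1.61842^8 = 0.008226 × 47.0684 = 0.3872
Blocking probability P_8 = 0.3872 (38.72%)
L = ρ[1 - (K+1)ρ^K + Kρ^(K+1)] / [(1-ρ)(1-ρ^(K+1))]
L = 1.61842 × (1 - 9×47.0684 + 8×76.1765) / ((1 - 1.61842) × (1 - 76.1765)) = 6.5027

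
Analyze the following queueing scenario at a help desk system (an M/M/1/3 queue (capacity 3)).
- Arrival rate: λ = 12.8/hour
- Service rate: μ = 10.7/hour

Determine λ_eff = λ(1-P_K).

ρ = λ/μ = 12.8/10.7 = 1.1963
P₀ = (1-ρ)/(1-ρ^(K+1)) = (1-1.1963)/(1-1.1963^4) = -0.1963/-1.0481 = 0.1873
P_K = P₀×ρ^K = 0.18728 × 1.1963^3 = 0.18728 × 1.7121 = 0.3206
λ_eff = λ(1-P_K) = 12.8 × (1 - 0.320628) = 12.8 × 0.679372 = 8.6960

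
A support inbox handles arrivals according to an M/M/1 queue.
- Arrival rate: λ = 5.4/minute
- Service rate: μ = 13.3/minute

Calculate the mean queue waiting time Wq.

First, compute utilization: ρ = λ/μ = 5.4/13.3 = 0.4060
For M/M/1: Wq = λ/(μ(μ-λ))
Wq = 5.4/(13.3 × (13.3-5.4))
Wq = 5.4/(13.3 × 7.90)
Wq = 0.05139 minutes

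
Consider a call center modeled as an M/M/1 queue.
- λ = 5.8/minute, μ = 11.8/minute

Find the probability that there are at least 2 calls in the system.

ρ = λ/μ = 5.8/11.8 = 0.4915
P(N ≥ n) = ρⁿ
P(N ≥ 2) = 0.4915^2
P(N ≥ 2) = 0.2416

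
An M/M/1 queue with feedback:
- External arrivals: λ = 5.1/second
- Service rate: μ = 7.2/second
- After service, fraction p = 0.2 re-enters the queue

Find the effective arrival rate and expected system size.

Effective arrival rate: λ_eff = λ/(1-p) = 5.1/(1-0.2) = 5.1/0.80 = 6.3750
ρ = λ_eff/μ = 6.3750/7.2 = 0.885417
L = ρ/(1-ρ) = 0.885417/(1-0.885417) = 7.7273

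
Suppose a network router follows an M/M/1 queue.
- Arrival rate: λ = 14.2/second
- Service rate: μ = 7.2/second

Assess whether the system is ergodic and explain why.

Stability requires ρ = λ/(cμ) < 1
ρ = 14.2/(1 × 7.2) = 14.2/7.20 = 1.9722
Since 1.9722 ≥ 1, the system is UNSTABLE.
Queue grows without bound. Need μ > λ = 14.2.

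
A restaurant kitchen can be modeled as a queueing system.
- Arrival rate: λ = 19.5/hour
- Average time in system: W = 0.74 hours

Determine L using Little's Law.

Little's Law: L = λW
L = 19.5 × 0.74 = 14.4300 orders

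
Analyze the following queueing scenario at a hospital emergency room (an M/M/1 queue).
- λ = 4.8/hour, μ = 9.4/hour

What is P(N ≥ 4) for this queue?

ρ = λ/μ = 4.8/9.4 = 0.51064
P(N ≥ n) = ρⁿ
P(N ≥ 4) = 0.51064^4
P(N ≥ 4) = 0.06799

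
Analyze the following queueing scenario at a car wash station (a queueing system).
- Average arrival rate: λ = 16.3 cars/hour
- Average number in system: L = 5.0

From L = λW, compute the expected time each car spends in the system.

Little's Law: L = λW, so W = L/λ
W = 5.0/16.3 = 0.3067 hours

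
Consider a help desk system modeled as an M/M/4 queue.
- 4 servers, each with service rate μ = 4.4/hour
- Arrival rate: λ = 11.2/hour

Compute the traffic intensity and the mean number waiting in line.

Traffic intensity: ρ = λ/(cμ) = 11.2/(4×4.4) = 0.6364
Since ρ = 0.6364 < 1, system is stable.
Offered load a = λ/μ = cρ = 11.2/4.4 = 2.5455
P₀ = [ Σₙ₌₀^3 aⁿ/n! + a^4/(4!(1-ρ)) ]⁻¹
Σ = a^0/0! + a^1/1! + a^2/2! + a^3/3! = 1.00000 + 2.54545 + 3.23967 + 2.74881 = 9.5339
a^4/(4!(1-ρ)) = 41.9818/(24 × 0.36364) = 4.8104
P₀ = 1/(9.5339 + 4.8104) = 0.06971
Lq = P₀·a^4·ρ / (4!(1-ρ)²) = 0.069714 × 41.9818 × 0.63636 / (24 × 0.13223) = 0.5869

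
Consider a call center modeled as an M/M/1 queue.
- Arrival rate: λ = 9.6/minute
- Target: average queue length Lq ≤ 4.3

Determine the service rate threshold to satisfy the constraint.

For M/M/1: Lq = λ²/(μ(μ-λ))
Need Lq ≤ 4.3, i.e. μ(μ-λ) ≥ λ²/4.3
μ² - 9.6μ - 92.16/4.3 ≥ 0  →  μ² - 9.6μ - 21.43256 ≥ 0
Quadratic formula (positive root): μ = [λ + √(λ² + 4×21.43256)]/2
Discriminant: 92.16 + 4×21.43256 = 177.8902, √177.8902 = 13.3375
μ ≥ (9.6 + 13.3375)/2 = 11.4688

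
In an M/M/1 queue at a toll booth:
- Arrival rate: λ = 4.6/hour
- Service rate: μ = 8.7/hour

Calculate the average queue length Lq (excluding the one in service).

ρ = λ/μ = 4.6/8.7 = 0.5287
For M/M/1: Lq = λ²/(μ(μ-λ))
Lq = 21.16/(8.7 × 4.10)
Lq = 0.5932 vehicles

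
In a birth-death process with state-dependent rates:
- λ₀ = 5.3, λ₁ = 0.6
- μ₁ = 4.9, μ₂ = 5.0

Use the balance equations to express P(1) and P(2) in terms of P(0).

Balance equations:
State 0: λ₀P₀ = μ₁P₁ → P₁ = (λ₀/μ₁)P₀ = (5.3/4.9)P₀ = 1.0816P₀
State 1: P₂ = (λ₀λ₁)/(μ₁μ₂)P₀ = (5.3×0.6)/(4.9×5.0)P₀ = 0.1298P₀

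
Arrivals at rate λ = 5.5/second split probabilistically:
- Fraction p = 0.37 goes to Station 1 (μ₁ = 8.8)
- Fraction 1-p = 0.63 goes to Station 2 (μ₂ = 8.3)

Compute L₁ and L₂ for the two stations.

Effective rates: λ₁ = 5.5×0.37 = 2.035, λ₂ = 5.5×0.63 = 3.465
Station 1: ρ₁ = 2.035/8.8 = 0.23125, L₁ = ρ₁/(1-ρ₁) = 0.23125/(1-0.23125) = 0.3008
Station 2: ρ₂ = 3.465/8.3 = 0.41747, L₂ = ρ₂/(1-ρ₂) = 0.41747/(1-0.41747) = 0.7166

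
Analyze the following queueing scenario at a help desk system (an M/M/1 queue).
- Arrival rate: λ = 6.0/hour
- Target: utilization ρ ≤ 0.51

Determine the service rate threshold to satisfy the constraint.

ρ = λ/μ, so μ = λ/ρ
μ ≥ 6.0/0.51 = 11.7647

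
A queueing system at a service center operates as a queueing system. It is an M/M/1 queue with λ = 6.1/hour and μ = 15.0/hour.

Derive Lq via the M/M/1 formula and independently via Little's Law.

Method 1 (direct): Lq = λ²/(μ(μ-λ)) = 37.21/(15.0 × 8.90) = 0.2787

Method 2 (Little's Law):
W = 1/(μ-λ) = 1/8.90 = 0.11236
Wq = W - 1/μ = 0.11236 - 0.066667 = 0.04569
Lq = λWq = 6.1 × 0.04569 = 0.2787 ✔ (matches Method 1)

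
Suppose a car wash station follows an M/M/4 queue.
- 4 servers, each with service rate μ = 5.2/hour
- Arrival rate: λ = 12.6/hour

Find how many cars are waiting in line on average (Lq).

Traffic intensity: ρ = λ/(cμ) = 12.6/(4×5.2) = 0.6058
Since ρ = 0.6058 < 1, system is stable.
Offered load a = λ/μ = cρ = 12.6/5.2 = 2.4231
P₀ = [ Σₙ₌₀^3 aⁿ/n! + a^4/(4!(1-ρ)) ]⁻¹
Σ = a^0/0! + a^1/1! + a^2/2! + a^3/3! = 1.00000 + 2.42308 + 2.93565 + 2.37110 = 8.7298
a^4/(4!(1-ρ)) = 34.4722/(24 × 0.39423) = 3.6434
P₀ = 1/(8.7298 + 3.6434) = 0.08082
Lq = P₀·a^4·ρ / (4!(1-ρ)²) = 0.08082 × 34.4722 × 0.6058 / (24 × 0.1554) = 0.4525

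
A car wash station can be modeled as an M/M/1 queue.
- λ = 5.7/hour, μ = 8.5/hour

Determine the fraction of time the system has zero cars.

ρ = λ/μ = 5.7/8.5 = 0.6706
P(0) = 1 - ρ = 1 - 0.6706 = 0.3294
The server is idle 32.94% of the time.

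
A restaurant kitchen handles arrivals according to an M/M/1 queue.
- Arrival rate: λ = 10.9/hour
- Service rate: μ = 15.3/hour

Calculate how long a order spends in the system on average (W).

First, compute utilization: ρ = λ/μ = 10.9/15.3 = 0.7124
For M/M/1: W = 1/(μ-λ)
W = 1/(15.3-10.9) = 1/4.40
W = 0.2273 hours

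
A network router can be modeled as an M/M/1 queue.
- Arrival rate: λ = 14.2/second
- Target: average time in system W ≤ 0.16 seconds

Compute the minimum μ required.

For M/M/1: W = 1/(μ-λ)
Need W ≤ 0.16, so 1/(μ-λ) ≤ 0.16
μ - λ ≥ 1/0.16 = 6.2500
μ ≥ 14.2 + 6.2500 = 20.4500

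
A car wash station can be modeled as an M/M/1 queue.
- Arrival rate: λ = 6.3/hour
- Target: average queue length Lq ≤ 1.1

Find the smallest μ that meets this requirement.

For M/M/1: Lq = λ²/(μ(μ-λ))
Need Lq ≤ 1.1, i.e. μ(μ-λ) ≥ λ²/1.1
μ² - 6.3μ - 39.69/1.1 ≥ 0  →  μ² - 6.3μ - 36.081818 ≥ 0
Quadratic formula (positive root): μ = [λ + √(λ² + 4×36.081818)]/2
Discriminant: 39.69 + 4×36.081818 = 184.01727, √184.01727 = 13.565297
μ ≥ (6.3 + 13.565297)/2 = 9.9326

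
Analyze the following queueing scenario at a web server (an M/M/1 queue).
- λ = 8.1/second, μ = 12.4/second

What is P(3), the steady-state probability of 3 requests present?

ρ = λ/μ = 8.1/12.4 = 0.65323
P(n) = (1-ρ)ρⁿ
P(3) = (1-0.65323) × 0.65323^3
P(3) = 0.34677 × 0.27874
P(3) = 0.09666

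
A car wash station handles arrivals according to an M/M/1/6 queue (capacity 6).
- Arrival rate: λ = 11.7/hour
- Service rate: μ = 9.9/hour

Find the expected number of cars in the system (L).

ρ = λ/μ = 11.7/9.9 = 1.18182
P₀ = (1-ρ)/(1-ρ^(K+1)) = (1-1.18182)/(1-1.18182^7) = -0.18182/-2.2200 = 0.08190
P_K = P₀×ρ^K = 0.08190 × 1.18182^6 = 0.08190 × 2.7246 = 0.2231
L = ρ[1 - (K+1)ρ^K + Kρ^(K+1)] / [(1-ρ)(1-ρ^(K+1))]
L = 1.18182 × (1 - 7×2.724633 + 6×3.220026) / ((1 - 1.18182) × (1 - 3.220026)) = 3.6532 cars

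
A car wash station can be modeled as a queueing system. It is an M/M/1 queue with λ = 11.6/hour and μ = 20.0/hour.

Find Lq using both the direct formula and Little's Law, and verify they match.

Method 1 (direct): Lq = λ²/(μ(μ-λ)) = 134.56/(20.0 × 8.40) = 0.8010

Method 2 (Little's Law):
W = 1/(μ-λ) = 1/8.40 = 0.11905
Wq = W - 1/μ = 0.11905 - 0.050000 = 0.06905
Lq = λWq = 11.6 × 0.06905 = 0.8010 ✔ (matches Method 1)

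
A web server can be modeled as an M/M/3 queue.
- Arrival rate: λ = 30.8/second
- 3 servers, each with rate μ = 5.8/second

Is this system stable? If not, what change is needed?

Stability requires ρ = λ/(cμ) < 1
ρ = 30.8/(3 × 5.8) = 30.8/17.40 = 1.7701
Since 1.7701 ≥ 1, the system is UNSTABLE.
Need c > λ/μ = 30.8/5.8 = 5.31.
Minimum servers needed: c = 6.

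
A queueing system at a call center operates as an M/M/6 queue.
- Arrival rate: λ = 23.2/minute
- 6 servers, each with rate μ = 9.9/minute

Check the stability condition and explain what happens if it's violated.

Stability requires ρ = λ/(cμ) < 1
ρ = 23.2/(6 × 9.9) = 23.2/59.40 = 0.3906
Since 0.3906 < 1, the system is STABLE.
The servers are busy 39.06% of the time.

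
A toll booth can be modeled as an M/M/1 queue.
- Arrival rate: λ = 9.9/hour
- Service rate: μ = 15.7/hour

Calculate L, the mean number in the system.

ρ = λ/μ = 9.9/15.7 = 0.6306
For M/M/1: L = λ/(μ-λ)
L = 9.9/(15.7-9.9) = 9.9/5.80
L = 1.7069 vehicles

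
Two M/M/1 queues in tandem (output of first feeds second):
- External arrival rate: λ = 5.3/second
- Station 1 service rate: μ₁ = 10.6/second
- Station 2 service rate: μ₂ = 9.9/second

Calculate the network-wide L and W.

By Jackson's theorem, each station behaves as independent M/M/1.
Station 1: ρ₁ = 5.3/10.6 = 0.5000, L₁ = ρ₁/(1-ρ₁) = λ/(μ₁-λ) = 5.3/5.30 = 1.0000
Station 2: ρ₂ = 5.3/9.9 = 0.5354, L₂ = ρ₂/(1-ρ₂) = λ/(μ₂-λ) = 5.3/4.60 = 1.1522
Total: L = L₁ + L₂ = 1.0000 + 1.1522 = 2.1522
W = L/λ = 2.1522/5.3 = 0.4061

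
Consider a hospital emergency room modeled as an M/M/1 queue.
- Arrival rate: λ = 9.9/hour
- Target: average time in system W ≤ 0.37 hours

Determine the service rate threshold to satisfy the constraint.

For M/M/1: W = 1/(μ-λ)
Need W ≤ 0.37, so 1/(μ-λ) ≤ 0.37
μ - λ ≥ 1/0.37 = 2.7027
μ ≥ 9.9 + 2.7027 = 12.6027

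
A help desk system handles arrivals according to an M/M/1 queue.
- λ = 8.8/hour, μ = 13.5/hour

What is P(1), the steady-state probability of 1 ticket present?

ρ = λ/μ = 8.8/13.5 = 0.6519
P(n) = (1-ρ)ρⁿ
P(1) = (1-0.6519) × 0.6519^1
P(1) = 0.3481 × 0.6519
P(1) = 0.2269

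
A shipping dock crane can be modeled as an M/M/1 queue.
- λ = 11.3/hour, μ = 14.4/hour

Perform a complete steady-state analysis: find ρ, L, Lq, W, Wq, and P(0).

Step 1: ρ = λ/μ = 11.3/14.4 = 0.7847
Step 2: L = λ/(μ-λ) = 11.3/3.10 = 3.6452
Step 3: Lq = λ²/(μ(μ-λ)) = 127.69/(14.4×3.10) = 2.8604
Step 4: W = 1/(μ-λ) = 1/3.10 = 0.32258
Step 5: Wq = λ/(μ(μ-λ)) = 11.3/(14.4×3.10) = 0.2531
Step 6: P(0) = 1-ρ = 0.2153
Verify: L = λW = 11.3×0.32258 = 3.6452 ✔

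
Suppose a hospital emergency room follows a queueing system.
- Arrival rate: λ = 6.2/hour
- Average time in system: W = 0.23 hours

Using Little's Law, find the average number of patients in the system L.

Little's Law: L = λW
L = 6.2 × 0.23 = 1.4260 patients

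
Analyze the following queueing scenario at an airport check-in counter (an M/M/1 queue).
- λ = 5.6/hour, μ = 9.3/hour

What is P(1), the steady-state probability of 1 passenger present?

ρ = λ/μ = 5.6/9.3 = 0.6022
P(n) = (1-ρ)ρⁿ
P(1) = (1-0.6022) × 0.6022^1
P(1) = 0.3978 × 0.6022
P(1) = 0.2396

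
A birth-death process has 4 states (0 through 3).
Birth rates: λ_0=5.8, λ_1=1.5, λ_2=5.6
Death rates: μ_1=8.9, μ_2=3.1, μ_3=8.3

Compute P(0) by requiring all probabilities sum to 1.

Ratios P(n)/P(0) = (λ₀···λₙ₋₁)/(μ₁···μₙ):
P(1)/P(0) = (5.8)/(8.9) = 0.6517
P(2)/P(0) = (5.8×1.5)/(8.9×3.1) = 0.3153
P(3)/P(0) = (5.8×1.5×5.6)/(8.9×3.1×8.3) = 0.2128

Normalization: ∑ P(n) = 1
P(0) × (1.0000 + 0.6517 + 0.3153 + 0.2128) = 1
P(0) × 2.1798 = 1
P(0) = 1/2.1798 = 0.4588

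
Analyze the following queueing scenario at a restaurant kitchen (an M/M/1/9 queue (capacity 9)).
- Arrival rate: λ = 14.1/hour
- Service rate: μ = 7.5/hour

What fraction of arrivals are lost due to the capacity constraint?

ρ = λ/μ = 14.1/7.5 = 1.8800
P₀ = (1-ρ)/(1-ρ^(K+1)) = (1-1.8800)/(1-1.8800^10) = -0.8800/-550.5419 = 0.001598
P_K = P₀×ρ^K = 0.0015984 × 1.8800^9 = 0.0015984 × 293.3733 = 0.4689
Blocking probability = 46.89%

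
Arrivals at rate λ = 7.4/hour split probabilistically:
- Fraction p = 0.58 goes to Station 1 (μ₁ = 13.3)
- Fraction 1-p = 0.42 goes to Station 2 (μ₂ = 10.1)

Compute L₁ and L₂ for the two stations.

Effective rates: λ₁ = 7.4×0.58 = 4.292, λ₂ = 7.4×0.42 = 3.108
Station 1: ρ₁ = 4.292/13.3 = 0.3227, L₁ = ρ₁/(1-ρ₁) = 0.3227/(1-0.3227) = 0.4765
Station 2: ρ₂ = 3.108/10.1 = 0.3077, L₂ = ρ₂/(1-ρ₂) = 0.3077/(1-0.3077) = 0.4445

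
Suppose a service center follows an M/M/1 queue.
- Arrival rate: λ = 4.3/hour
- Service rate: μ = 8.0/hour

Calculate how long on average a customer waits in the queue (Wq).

First, compute utilization: ρ = λ/μ = 4.3/8.0 = 0.5375
For M/M/1: Wq = λ/(μ(μ-λ))
Wq = 4.3/(8.0 × (8.0-4.3))
Wq = 4.3/(8.0 × 3.70)
Wq = 0.1453 hours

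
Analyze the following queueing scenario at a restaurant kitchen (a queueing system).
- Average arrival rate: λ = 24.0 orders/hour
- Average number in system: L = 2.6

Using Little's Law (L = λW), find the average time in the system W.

Little's Law: L = λW, so W = L/λ
W = 2.6/24.0 = 0.1083 hours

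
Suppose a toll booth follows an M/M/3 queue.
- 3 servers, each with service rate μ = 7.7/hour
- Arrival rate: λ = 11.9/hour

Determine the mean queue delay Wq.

Traffic intensity: ρ = λ/(cμ) = 11.9/(3×7.7) = 0.5152
Since ρ = 0.5152 < 1, system is stable.
Offered load a = λ/μ = cρ = 11.9/7.7 = 1.5455
P₀ = [ Σₙ₌₀^2 aⁿ/n! + a^3/(3!(1-ρ)) ]⁻¹
Σ = a^0/0! + a^1/1! + a^2/2! = 1.0000 + 1.5455 + 1.1942 = 3.7397
a^3/(3!(1-ρ)) = 3.69121/(6 × 0.484848) = 1.2689
P₀ = 1/(3.7397 + 1.2689) = 0.1997
Lq = P₀·a^3·ρ / (3!(1-ρ)²) = 0.1997 × 3.6912 × 0.5152 / (6 × 0.2351) = 0.2692
Wq = Lq/λ = 0.2692/11.9 = 0.02262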